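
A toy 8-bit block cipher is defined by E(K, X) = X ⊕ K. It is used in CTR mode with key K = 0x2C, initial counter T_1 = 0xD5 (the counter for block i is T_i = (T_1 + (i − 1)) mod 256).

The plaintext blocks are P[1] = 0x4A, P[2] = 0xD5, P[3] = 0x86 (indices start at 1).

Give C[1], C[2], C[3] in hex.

C[1] = 0xB3, C[2] = 0x2F, C[3] = 0x7D

CTR encryption: S_i = E(K, T_i) where T_i is the counter for block i; C_i = P_i ⊕ S_i.
C[1]: T = 0xD5, S = E(K, T) = 0xF9; 0x4A ⊕ 0xF9 = 0xB3.
C[2]: T = 0xD6, S = E(K, T) = 0xFA; 0xD5 ⊕ 0xFA = 0x2F.
C[3]: T = 0xD7, S = E(K, T) = 0xFB; 0x86 ⊕ 0xFB = 0x7D.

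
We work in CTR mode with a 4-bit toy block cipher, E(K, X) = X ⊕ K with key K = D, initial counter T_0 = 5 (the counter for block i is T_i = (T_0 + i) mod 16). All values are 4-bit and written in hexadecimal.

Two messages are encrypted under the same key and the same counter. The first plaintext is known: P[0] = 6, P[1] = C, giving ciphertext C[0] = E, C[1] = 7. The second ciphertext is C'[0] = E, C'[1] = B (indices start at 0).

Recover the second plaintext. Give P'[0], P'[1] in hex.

In CTR with a reused counter, both messages share the same keystream S_i, so C_i ⊕ C'_i = P_i ⊕ P'_i and thus P'_i = P_i ⊕ C_i ⊕ C'_i.
P'[0]: 6 ⊕ E ⊕ E = 6.
P'[1]: C ⊕ 7 ⊕ B = 0.

P'[0] = 6, P'[1] = 0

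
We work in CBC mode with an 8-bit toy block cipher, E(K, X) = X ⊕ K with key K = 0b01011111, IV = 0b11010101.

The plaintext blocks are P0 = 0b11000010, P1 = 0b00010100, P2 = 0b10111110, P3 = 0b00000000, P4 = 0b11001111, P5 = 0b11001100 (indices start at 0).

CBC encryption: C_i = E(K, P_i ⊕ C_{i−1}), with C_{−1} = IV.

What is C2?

C2 = 0b11100010

C0: P0 ⊕ 0b11010101 = 0b00010111; E(K, 0b00010111) = 0b01001000.
C1: P1 ⊕ 0b01001000 = 0b01011100; E(K, 0b01011100) = 0b00000011.
C2: P2 ⊕ 0b00000011 = 0b10111101; E(K, 0b10111101) = 0b11100010.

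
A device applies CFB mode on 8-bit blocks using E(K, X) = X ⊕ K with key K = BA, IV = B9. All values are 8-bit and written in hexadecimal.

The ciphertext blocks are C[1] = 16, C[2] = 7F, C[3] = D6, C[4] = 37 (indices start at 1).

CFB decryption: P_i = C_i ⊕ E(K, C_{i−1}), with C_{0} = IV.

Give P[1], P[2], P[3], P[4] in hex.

P[1] = 15, P[2] = D3, P[3] = 13, P[4] = 5B

P[1]: E(K, B9) = 03; 16 ⊕ 03 = 15.
P[2]: E(K, 16) = AC; 7F ⊕ AC = D3.
P[3]: E(K, 7F) = C5; D6 ⊕ C5 = 13.
P[4]: E(K, D6) = 6C; 37 ⊕ 6C = 5B.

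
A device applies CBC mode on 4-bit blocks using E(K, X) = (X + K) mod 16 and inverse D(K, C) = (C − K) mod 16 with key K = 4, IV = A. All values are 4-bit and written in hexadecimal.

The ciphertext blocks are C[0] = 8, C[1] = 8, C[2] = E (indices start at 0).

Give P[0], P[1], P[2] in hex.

P[0] = E, P[1] = C, P[2] = 2

CBC decryption: P_i = D(K, C_i) ⊕ C_{i−1}, with C_{−1} = IV.
P[0]: D(K, 8) = 4; 4 ⊕ A = E.
P[1]: D(K, 8) = 4; 4 ⊕ 8 = C.
P[2]: D(K, E) = A; A ⊕ 8 = 2.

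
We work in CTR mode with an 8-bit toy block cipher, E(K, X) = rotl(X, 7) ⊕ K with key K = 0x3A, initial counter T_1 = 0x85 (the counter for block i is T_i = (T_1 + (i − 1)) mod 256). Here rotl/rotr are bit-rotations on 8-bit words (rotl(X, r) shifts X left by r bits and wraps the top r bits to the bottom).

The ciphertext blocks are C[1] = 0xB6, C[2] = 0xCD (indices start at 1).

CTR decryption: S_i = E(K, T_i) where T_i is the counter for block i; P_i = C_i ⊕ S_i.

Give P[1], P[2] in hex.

P[1]: T = 0x85, S = E(K, T) = 0xF8; 0xB6 ⊕ 0xF8 = 0x4E.
P[2]: T = 0x86, S = E(K, T) = 0x79; 0xCD ⊕ 0x79 = 0xB4.

P[1] = 0x4E, P[2] = 0xB4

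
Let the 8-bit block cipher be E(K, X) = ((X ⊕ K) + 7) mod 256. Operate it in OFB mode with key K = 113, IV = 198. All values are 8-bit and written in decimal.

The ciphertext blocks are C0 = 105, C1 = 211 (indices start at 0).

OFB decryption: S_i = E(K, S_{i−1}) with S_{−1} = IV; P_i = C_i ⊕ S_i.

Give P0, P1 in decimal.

P0: S = E(K, 198) = 190; 105 ⊕ 190 = 215.
P1: S = E(K, 190) = 214; 211 ⊕ 214 = 5.

P0 = 215, P1 = 5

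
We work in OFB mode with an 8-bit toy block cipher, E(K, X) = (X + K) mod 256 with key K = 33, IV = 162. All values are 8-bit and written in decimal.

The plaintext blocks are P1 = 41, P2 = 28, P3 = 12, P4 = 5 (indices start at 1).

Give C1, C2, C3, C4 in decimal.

C1 = 234, C2 = 248, C3 = 9, C4 = 35

OFB encryption: S_i = E(K, S_{i−1}) with S_{0} = IV; C_i = P_i ⊕ S_i.
C1: S = E(K, 162) = 195; 41 ⊕ 195 = 234.
C2: S = E(K, 195) = 228; 28 ⊕ 228 = 248.
C3: S = E(K, 228) = 5; 12 ⊕ 5 = 9.
C4: S = E(K, 5) = 38; 5 ⊕ 38 = 35.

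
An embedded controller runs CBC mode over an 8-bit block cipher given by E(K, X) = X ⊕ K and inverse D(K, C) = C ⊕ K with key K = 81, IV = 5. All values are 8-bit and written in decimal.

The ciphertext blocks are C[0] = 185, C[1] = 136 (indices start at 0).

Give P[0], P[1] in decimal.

P[0] = 237, P[1] = 96

CBC decryption: P_i = D(K, C_i) ⊕ C_{i−1}, with C_{−1} = IV.
P[0]: D(K, 185) = 232; 232 ⊕ 5 = 237.
P[1]: D(K, 136) = 217; 217 ⊕ 185 = 96.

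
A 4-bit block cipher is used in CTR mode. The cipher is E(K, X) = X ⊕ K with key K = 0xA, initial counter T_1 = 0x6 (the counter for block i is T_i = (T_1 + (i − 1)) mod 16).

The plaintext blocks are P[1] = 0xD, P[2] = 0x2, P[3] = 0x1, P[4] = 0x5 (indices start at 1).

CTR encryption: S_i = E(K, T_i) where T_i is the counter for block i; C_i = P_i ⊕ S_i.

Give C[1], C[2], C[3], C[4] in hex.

C[1]: T = 0x6, S = E(K, T) = 0xC; 0xD ⊕ 0xC = 0x1.
C[2]: T = 0x7, S = E(K, T) = 0xD; 0x2 ⊕ 0xD = 0xF.
C[3]: T = 0x8, S = E(K, T) = 0x2; 0x1 ⊕ 0x2 = 0x3.
C[4]: T = 0x9, S = E(K, T) = 0x3; 0x5 ⊕ 0x3 = 0x6.

C[1] = 0x1, C[2] = 0xF, C[3] = 0x3, C[4] = 0x6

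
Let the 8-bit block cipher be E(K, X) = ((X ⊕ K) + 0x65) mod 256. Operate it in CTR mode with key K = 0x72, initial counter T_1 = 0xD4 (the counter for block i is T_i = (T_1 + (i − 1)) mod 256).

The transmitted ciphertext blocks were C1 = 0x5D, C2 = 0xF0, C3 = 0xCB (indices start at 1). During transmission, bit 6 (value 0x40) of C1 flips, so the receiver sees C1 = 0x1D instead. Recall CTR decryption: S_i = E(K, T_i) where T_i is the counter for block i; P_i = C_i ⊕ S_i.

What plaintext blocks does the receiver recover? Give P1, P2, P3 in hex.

P1 = 0x16, P2 = 0xFC, P3 = 0xC2

Only C1 changed, to 0x1D. In CTR, a change in C_i flips the same bit in P_i only; the keystream is unaffected. Decrypting the received ciphertext:
P1: T = 0xD4, S = E(K, T) = 0x0B; 0x1D ⊕ 0x0B = 0x16.
P2: T = 0xD5, S = E(K, T) = 0x0C; 0xF0 ⊕ 0x0C = 0xFC.
P3: T = 0xD6, S = E(K, T) = 0x09; 0xCB ⊕ 0x09 = 0xC2.
Blocks that differ from the original plaintext: P1.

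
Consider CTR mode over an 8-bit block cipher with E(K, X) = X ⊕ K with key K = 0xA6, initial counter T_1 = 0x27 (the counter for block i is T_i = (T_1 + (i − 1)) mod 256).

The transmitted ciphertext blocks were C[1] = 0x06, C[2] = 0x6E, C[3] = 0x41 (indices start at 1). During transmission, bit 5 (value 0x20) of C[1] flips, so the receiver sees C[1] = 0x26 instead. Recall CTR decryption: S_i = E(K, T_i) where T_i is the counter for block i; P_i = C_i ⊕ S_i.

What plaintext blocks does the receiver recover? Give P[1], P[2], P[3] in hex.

Only C[1] changed, to 0x26. In CTR, a change in C_i flips the same bit in P_i only; the keystream is unaffected. Decrypting the received ciphertext:
P[1]: T = 0x27, S = E(K, T) = 0x81; 0x26 ⊕ 0x81 = 0xA7.
P[2]: T = 0x28, S = E(K, T) = 0x8E; 0x6E ⊕ 0x8E = 0xE0.
P[3]: T = 0x29, S = E(K, T) = 0x8F; 0x41 ⊕ 0x8F = 0xCE.
Blocks that differ from the original plaintext: P[1].

P[1] = 0xA7, P[2] = 0xE0, P[3] = 0xCE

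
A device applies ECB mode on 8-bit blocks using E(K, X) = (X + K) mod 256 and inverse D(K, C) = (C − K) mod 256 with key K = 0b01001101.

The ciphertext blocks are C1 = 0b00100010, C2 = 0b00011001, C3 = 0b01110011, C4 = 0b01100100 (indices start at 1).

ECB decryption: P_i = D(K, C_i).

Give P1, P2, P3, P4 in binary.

P1: D(K, 0b00100010) = 0b11010101.
P2: D(K, 0b00011001) = 0b11001100.
P3: D(K, 0b01110011) = 0b00100110.
P4: D(K, 0b01100100) = 0b00010111.

P1 = 0b11010101, P2 = 0b11001100, P3 = 0b00100110, P4 = 0b00010111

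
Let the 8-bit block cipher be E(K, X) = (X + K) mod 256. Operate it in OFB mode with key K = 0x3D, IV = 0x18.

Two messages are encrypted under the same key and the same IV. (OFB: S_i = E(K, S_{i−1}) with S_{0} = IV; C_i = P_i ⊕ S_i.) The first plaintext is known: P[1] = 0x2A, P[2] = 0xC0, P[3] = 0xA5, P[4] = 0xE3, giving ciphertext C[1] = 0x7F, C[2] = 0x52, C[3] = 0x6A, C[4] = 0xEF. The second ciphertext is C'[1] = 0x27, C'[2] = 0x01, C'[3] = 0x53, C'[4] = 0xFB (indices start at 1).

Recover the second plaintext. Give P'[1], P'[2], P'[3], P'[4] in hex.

In OFB with a reused IV, both messages share the same keystream S_i, so C_i ⊕ C'_i = P_i ⊕ P'_i and thus P'_i = P_i ⊕ C_i ⊕ C'_i.
P'[1]: 0x2A ⊕ 0x7F ⊕ 0x27 = 0x72.
P'[2]: 0xC0 ⊕ 0x52 ⊕ 0x01 = 0x93.
P'[3]: 0xA5 ⊕ 0x6A ⊕ 0x53 = 0x9C.
P'[4]: 0xE3 ⊕ 0xEF ⊕ 0xFB = 0xF7.

P'[1] = 0x72, P'[2] = 0x93, P'[3] = 0x9C, P'[4] = 0xF7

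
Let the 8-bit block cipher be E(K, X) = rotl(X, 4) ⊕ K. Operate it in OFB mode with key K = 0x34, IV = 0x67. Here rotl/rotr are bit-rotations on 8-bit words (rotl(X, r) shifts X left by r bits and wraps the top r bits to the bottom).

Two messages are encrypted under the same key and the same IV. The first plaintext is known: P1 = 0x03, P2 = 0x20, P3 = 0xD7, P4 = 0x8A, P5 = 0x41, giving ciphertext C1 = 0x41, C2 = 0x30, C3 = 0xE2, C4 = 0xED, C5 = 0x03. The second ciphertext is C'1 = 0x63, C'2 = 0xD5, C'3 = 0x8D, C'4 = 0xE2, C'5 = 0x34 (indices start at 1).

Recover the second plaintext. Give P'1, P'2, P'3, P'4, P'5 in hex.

In OFB with a reused IV, both messages share the same keystream S_i, so C_i ⊕ C'_i = P_i ⊕ P'_i and thus P'_i = P_i ⊕ C_i ⊕ C'_i.
P'1: 0x03 ⊕ 0x41 ⊕ 0x63 = 0x21.
P'2: 0x20 ⊕ 0x30 ⊕ 0xD5 = 0xC5.
P'3: 0xD7 ⊕ 0xE2 ⊕ 0x8D = 0xB8.
P'4: 0x8A ⊕ 0xED ⊕ 0xE2 = 0x85.
P'5: 0x41 ⊕ 0x03 ⊕ 0x34 = 0x76.

P'1 = 0x21, P'2 = 0xC5, P'3 = 0xB8, P'4 = 0x85, P'5 = 0x76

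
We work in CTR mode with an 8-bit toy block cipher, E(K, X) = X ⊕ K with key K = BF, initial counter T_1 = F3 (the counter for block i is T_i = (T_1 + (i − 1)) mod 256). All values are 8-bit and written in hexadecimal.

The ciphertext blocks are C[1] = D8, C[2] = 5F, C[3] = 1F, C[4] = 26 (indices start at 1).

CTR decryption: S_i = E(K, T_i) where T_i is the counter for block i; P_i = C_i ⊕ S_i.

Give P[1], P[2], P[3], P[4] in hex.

P[1]: T = F3, S = E(K, T) = 4C; D8 ⊕ 4C = 94.
P[2]: T = F4, S = E(K, T) = 4B; 5F ⊕ 4B = 14.
P[3]: T = F5, S = E(K, T) = 4A; 1F ⊕ 4A = 55.
P[4]: T = F6, S = E(K, T) = 49; 26 ⊕ 49 = 6F.

P[1] = 94, P[2] = 14, P[3] = 55, P[4] = 6F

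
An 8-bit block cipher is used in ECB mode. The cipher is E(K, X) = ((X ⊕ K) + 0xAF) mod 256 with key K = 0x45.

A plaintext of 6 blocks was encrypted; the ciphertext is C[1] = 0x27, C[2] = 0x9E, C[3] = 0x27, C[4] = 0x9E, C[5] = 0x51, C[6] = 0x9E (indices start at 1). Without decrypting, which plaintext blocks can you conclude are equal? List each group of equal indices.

ECB encrypts each block independently with the same key, so equal ciphertext blocks imply equal plaintext blocks.
C[1] = C[3] = 0x27, so P[1] = P[3].
C[2] = C[4] = C[6] = 0x9E, so P[2] = P[4] = P[6].

P[1] = P[3]; P[2] = P[4] = P[6]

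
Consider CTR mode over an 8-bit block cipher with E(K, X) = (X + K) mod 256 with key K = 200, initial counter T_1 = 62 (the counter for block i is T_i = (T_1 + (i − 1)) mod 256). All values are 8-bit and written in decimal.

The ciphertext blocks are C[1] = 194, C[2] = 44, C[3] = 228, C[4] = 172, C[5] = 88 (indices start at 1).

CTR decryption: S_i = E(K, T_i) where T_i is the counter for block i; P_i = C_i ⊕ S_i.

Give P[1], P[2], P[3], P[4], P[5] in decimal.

P[1]: T = 62, S = E(K, T) = 6; 194 ⊕ 6 = 196.
P[2]: T = 63, S = E(K, T) = 7; 44 ⊕ 7 = 43.
P[3]: T = 64, S = E(K, T) = 8; 228 ⊕ 8 = 236.
P[4]: T = 65, S = E(K, T) = 9; 172 ⊕ 9 = 165.
P[5]: T = 66, S = E(K, T) = 10; 88 ⊕ 10 = 82.

P[1] = 196, P[2] = 43, P[3] = 236, P[4] = 165, P[5] = 82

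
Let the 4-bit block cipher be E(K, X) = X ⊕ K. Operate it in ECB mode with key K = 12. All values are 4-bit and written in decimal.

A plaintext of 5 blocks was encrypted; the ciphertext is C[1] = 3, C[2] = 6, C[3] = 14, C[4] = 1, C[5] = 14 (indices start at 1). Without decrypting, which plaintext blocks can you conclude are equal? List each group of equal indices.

ECB encrypts each block independently with the same key, so equal ciphertext blocks imply equal plaintext blocks.
C[3] = C[5] = 14, so P[3] = P[5].

P[3] = P[5]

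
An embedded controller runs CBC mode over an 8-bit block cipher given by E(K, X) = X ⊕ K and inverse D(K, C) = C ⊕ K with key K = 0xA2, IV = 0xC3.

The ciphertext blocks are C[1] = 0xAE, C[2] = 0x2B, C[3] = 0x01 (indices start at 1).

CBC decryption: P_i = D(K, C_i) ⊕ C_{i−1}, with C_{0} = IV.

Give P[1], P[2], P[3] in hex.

P[1]: D(K, 0xAE) = 0x0C; 0x0C ⊕ 0xC3 = 0xCF.
P[2]: D(K, 0x2B) = 0x89; 0x89 ⊕ 0xAE = 0x27.
P[3]: D(K, 0x01) = 0xA3; 0xA3 ⊕ 0x2B = 0x88.

P[1] = 0xCF, P[2] = 0x27, P[3] = 0x88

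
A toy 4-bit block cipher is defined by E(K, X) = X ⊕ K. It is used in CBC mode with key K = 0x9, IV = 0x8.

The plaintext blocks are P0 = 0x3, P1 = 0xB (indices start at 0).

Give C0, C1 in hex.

CBC encryption: C_i = E(K, P_i ⊕ C_{i−1}), with C_{−1} = IV.
C0: P0 ⊕ 0x8 = 0xB; E(K, 0xB) = 0x2.
C1: P1 ⊕ 0x2 = 0x9; E(K, 0x9) = 0x0.

C0 = 0x2, C1 = 0x0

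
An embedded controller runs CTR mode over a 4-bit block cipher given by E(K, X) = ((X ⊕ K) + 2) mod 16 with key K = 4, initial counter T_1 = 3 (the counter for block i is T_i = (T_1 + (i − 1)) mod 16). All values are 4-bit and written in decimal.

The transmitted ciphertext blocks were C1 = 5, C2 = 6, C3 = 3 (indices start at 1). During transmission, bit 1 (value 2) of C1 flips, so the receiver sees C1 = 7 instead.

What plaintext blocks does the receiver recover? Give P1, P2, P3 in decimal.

CTR decryption: S_i = E(K, T_i) where T_i is the counter for block i; P_i = C_i ⊕ S_i.
Only C1 changed, to 7. In CTR, a change in C_i flips the same bit in P_i only; the keystream is unaffected. Decrypting the received ciphertext:
P1: T = 3, S = E(K, T) = 9; 7 ⊕ 9 = 14.
P2: T = 4, S = E(K, T) = 2; 6 ⊕ 2 = 4.
P3: T = 5, S = E(K, T) = 3; 3 ⊕ 3 = 0.
Blocks that differ from the original plaintext: P1.

P1 = 14, P2 = 4, P3 = 0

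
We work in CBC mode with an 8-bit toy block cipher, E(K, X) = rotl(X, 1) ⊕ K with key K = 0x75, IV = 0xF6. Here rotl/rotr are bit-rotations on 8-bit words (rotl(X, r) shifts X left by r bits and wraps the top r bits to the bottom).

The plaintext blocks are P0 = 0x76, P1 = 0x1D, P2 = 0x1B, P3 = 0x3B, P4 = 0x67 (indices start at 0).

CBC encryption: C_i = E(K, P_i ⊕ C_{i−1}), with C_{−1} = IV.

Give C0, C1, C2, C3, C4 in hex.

C0 = 0x74, C1 = 0xA7, C2 = 0x0C, C3 = 0x1B, C4 = 0x8D

C0: P0 ⊕ 0xF6 = 0x80; E(K, 0x80) = 0x74.
C1: P1 ⊕ 0x74 = 0x69; E(K, 0x69) = 0xA7.
C2: P2 ⊕ 0xA7 = 0xBC; E(K, 0xBC) = 0x0C.
C3: P3 ⊕ 0x0C = 0x37; E(K, 0x37) = 0x1B.
C4: P4 ⊕ 0x1B = 0x7C; E(K, 0x7C) = 0x8D.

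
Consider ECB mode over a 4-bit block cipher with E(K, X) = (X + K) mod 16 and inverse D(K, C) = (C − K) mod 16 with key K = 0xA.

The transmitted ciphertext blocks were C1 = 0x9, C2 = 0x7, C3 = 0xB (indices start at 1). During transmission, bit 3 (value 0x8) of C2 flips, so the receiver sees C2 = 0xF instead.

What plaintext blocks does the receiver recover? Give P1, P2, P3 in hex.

ECB decryption: P_i = D(K, C_i).
Only C2 changed, to 0xF. In ECB, a change in C_i affects only P_i. Decrypting the received ciphertext:
P1: D(K, 0x9) = 0xF.
P2: D(K, 0xF) = 0x5.
P3: D(K, 0xB) = 0x1.
Blocks that differ from the original plaintext: P2.

P1 = 0xF, P2 = 0x5, P3 = 0x1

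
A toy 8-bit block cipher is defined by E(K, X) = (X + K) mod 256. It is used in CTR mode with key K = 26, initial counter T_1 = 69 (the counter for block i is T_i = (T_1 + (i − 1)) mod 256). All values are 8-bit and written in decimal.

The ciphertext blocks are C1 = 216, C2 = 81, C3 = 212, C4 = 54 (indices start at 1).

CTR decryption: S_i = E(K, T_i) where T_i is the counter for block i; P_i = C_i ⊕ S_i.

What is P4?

P4: T = 72, S = E(K, T) = 98; 54 ⊕ 98 = 84.

P4 = 84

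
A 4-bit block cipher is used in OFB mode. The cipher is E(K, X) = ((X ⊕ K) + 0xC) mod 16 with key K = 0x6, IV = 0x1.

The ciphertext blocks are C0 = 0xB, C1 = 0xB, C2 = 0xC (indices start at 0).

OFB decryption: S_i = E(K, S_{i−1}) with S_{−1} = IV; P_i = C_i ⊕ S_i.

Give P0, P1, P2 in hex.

P0 = 0x8, P1 = 0xA, P2 = 0xF

P0: S = E(K, 0x1) = 0x3; 0xB ⊕ 0x3 = 0x8.
P1: S = E(K, 0x3) = 0x1; 0xB ⊕ 0x1 = 0xA.
P2: S = E(K, 0x1) = 0x3; 0xC ⊕ 0x3 = 0xF.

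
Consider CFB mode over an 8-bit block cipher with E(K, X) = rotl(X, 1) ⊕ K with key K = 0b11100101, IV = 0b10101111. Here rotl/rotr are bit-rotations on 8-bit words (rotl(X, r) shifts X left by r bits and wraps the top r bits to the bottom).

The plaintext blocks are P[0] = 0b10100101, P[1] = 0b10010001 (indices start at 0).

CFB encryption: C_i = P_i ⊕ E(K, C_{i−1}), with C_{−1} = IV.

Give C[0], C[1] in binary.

C[0]: E(K, 0b10101111) = 0b10111010; 0b10100101 ⊕ 0b10111010 = 0b00011111.
C[1]: E(K, 0b00011111) = 0b11011011; 0b10010001 ⊕ 0b11011011 = 0b01001010.

C[0] = 0b00011111, C[1] = 0b01001010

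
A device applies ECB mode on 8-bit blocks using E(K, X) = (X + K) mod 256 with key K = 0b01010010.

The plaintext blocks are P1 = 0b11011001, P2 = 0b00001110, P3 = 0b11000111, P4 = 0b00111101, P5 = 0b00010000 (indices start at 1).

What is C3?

ECB encryption: C_i = E(K, P_i).
C3: E(K, 0b11000111) = 0b00011001.

C3 = 0b00011001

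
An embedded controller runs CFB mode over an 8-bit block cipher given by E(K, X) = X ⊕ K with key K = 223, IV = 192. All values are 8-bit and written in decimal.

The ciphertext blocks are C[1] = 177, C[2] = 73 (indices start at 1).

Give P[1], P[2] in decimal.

P[1] = 174, P[2] = 39

CFB decryption: P_i = C_i ⊕ E(K, C_{i−1}), with C_{0} = IV.
P[1]: E(K, 192) = 31; 177 ⊕ 31 = 174.
P[2]: E(K, 177) = 110; 73 ⊕ 110 = 39.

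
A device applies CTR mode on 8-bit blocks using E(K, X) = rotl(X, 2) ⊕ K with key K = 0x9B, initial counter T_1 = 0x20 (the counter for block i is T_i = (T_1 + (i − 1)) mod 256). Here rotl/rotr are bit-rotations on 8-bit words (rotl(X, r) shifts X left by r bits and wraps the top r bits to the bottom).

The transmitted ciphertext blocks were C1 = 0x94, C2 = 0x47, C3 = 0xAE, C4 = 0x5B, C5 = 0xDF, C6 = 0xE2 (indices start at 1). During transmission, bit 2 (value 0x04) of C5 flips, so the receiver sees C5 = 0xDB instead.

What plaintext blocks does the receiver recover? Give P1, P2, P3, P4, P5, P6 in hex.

CTR decryption: S_i = E(K, T_i) where T_i is the counter for block i; P_i = C_i ⊕ S_i.
Only C5 changed, to 0xDB. In CTR, a change in C_i flips the same bit in P_i only; the keystream is unaffected. Decrypting the received ciphertext:
P1: T = 0x20, S = E(K, T) = 0x1B; 0x94 ⊕ 0x1B = 0x8F.
P2: T = 0x21, S = E(K, T) = 0x1F; 0x47 ⊕ 0x1F = 0x58.
P3: T = 0x22, S = E(K, T) = 0x13; 0xAE ⊕ 0x13 = 0xBD.
P4: T = 0x23, S = E(K, T) = 0x17; 0x5B ⊕ 0x17 = 0x4C.
P5: T = 0x24, S = E(K, T) = 0x0B; 0xDB ⊕ 0x0B = 0xD0.
P6: T = 0x25, S = E(K, T) = 0x0F; 0xE2 ⊕ 0x0F = 0xED.
Blocks that differ from the original plaintext: P5.

P1 = 0x8F, P2 = 0x58, P3 = 0xBD, P4 = 0x4C, P5 = 0xD0, P6 = 0xED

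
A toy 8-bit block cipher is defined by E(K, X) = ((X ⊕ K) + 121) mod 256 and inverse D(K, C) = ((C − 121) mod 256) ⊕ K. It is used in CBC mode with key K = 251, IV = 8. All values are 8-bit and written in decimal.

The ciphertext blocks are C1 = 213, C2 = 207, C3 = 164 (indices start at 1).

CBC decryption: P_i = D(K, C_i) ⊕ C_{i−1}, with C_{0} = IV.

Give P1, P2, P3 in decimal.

P1 = 175, P2 = 120, P3 = 31

P1: D(K, 213) = 167; 167 ⊕ 8 = 175.
P2: D(K, 207) = 173; 173 ⊕ 213 = 120.
P3: D(K, 164) = 208; 208 ⊕ 207 = 31.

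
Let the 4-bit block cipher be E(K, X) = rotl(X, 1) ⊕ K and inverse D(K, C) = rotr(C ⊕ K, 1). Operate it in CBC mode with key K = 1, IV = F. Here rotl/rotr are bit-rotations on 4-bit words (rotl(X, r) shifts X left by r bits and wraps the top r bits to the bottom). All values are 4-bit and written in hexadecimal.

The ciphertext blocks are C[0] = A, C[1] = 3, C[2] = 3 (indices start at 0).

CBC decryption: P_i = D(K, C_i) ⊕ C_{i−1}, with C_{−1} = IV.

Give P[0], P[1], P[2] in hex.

P[0]: D(K, A) = D; D ⊕ F = 2.
P[1]: D(K, 3) = 1; 1 ⊕ A = B.
P[2]: D(K, 3) = 1; 1 ⊕ 3 = 2.

P[0] = 2, P[1] = B, P[2] = 2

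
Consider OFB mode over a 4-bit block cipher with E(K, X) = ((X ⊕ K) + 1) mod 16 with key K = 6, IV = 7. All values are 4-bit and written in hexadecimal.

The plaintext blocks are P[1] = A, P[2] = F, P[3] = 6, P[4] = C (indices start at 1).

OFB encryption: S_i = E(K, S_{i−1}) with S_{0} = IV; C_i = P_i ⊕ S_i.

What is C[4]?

C[1]: S = E(K, 7) = 2; A ⊕ 2 = 8.
C[2]: S = E(K, 2) = 5; F ⊕ 5 = A.
C[3]: S = E(K, 5) = 4; 6 ⊕ 4 = 2.
C[4]: S = E(K, 4) = 3; C ⊕ 3 = F.

C[4] = F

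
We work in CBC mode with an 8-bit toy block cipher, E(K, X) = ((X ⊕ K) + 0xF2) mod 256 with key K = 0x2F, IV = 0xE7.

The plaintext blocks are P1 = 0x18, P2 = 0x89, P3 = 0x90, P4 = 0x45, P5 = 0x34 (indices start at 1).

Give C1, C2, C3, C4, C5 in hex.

C1 = 0xC2, C2 = 0x56, C3 = 0xDB, C4 = 0xA3, C5 = 0xAA

CBC encryption: C_i = E(K, P_i ⊕ C_{i−1}), with C_{0} = IV.
C1: P1 ⊕ 0xE7 = 0xFF; E(K, 0xFF) = 0xC2.
C2: P2 ⊕ 0xC2 = 0x4B; E(K, 0x4B) = 0x56.
C3: P3 ⊕ 0x56 = 0xC6; E(K, 0xC6) = 0xDB.
C4: P4 ⊕ 0xDB = 0x9E; E(K, 0x9E) = 0xA3.
C5: P5 ⊕ 0xA3 = 0x97; E(K, 0x97) = 0xAA.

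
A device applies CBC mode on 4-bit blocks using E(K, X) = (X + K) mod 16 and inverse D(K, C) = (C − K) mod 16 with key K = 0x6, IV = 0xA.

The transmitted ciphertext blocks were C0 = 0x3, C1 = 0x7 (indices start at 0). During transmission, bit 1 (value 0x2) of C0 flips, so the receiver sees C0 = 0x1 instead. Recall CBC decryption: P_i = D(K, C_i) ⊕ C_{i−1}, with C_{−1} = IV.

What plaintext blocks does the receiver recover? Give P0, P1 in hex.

P0 = 0x1, P1 = 0x0

Only C0 changed, to 0x1. In CBC, a change in C_i garbles P_i and flips the same bit in P_{i+1}. Decrypting the received ciphertext:
P0: D(K, 0x1) = 0xB; 0xB ⊕ 0xA = 0x1.
P1: D(K, 0x7) = 0x1; 0x1 ⊕ 0x1 = 0x0.
Blocks that differ from the original plaintext: P0, P1.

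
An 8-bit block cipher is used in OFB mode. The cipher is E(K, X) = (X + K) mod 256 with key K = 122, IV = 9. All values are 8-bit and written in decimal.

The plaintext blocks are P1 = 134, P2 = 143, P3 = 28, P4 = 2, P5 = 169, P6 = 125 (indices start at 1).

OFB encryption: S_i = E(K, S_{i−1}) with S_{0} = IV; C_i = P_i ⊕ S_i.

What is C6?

C6 = 152

C1: S = E(K, 9) = 131; 134 ⊕ 131 = 5.
C2: S = E(K, 131) = 253; 143 ⊕ 253 = 114.
C3: S = E(K, 253) = 119; 28 ⊕ 119 = 107.
C4: S = E(K, 119) = 241; 2 ⊕ 241 = 243.
C5: S = E(K, 241) = 107; 169 ⊕ 107 = 194.
C6: S = E(K, 107) = 229; 125 ⊕ 229 = 152.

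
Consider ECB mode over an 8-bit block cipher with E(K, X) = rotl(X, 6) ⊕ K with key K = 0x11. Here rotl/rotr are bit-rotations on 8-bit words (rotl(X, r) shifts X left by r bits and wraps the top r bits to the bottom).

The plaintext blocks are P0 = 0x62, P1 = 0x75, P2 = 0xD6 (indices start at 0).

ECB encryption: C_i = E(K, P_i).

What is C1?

C1 = 0x4C

C1: E(K, 0x75) = 0x4C.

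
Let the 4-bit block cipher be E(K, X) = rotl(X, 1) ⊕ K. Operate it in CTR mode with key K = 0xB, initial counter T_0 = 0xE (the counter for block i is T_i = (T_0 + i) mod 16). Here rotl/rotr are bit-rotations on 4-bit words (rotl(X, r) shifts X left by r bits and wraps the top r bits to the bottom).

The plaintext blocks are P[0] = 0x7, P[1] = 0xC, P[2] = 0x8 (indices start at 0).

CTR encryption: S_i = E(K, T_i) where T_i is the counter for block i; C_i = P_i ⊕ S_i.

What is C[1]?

C[1] = 0x8

C[0]: T = 0xE, S = E(K, T) = 0x6; 0x7 ⊕ 0x6 = 0x1.
C[1]: T = 0xF, S = E(K, T) = 0x4; 0xC ⊕ 0x4 = 0x8.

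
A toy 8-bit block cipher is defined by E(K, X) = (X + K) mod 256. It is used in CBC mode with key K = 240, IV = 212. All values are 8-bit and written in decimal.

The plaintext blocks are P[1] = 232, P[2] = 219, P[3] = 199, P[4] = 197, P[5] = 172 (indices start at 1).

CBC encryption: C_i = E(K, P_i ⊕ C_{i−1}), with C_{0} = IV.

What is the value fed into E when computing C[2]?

247

C[1]: P[1] ⊕ 212 = 60; E(K, 60) = 44.
C[2]: P[2] ⊕ 44 = 247; E(K, 247) = 231.
So the input to E for block [2] is 247.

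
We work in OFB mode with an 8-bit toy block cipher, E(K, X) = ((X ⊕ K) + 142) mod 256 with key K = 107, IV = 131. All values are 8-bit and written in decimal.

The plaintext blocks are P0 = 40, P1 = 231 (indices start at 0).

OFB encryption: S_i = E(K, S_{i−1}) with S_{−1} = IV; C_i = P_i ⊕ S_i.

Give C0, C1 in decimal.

C0 = 94, C1 = 76

C0: S = E(K, 131) = 118; 40 ⊕ 118 = 94.
C1: S = E(K, 118) = 171; 231 ⊕ 171 = 76.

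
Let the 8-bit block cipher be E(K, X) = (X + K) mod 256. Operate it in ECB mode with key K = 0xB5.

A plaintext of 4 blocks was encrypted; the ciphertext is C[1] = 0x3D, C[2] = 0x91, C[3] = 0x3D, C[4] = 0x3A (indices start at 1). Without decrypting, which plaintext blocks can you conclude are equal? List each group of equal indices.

P[1] = P[3]

ECB encrypts each block independently with the same key, so equal ciphertext blocks imply equal plaintext blocks.
C[1] = C[3] = 0x3D, so P[1] = P[3].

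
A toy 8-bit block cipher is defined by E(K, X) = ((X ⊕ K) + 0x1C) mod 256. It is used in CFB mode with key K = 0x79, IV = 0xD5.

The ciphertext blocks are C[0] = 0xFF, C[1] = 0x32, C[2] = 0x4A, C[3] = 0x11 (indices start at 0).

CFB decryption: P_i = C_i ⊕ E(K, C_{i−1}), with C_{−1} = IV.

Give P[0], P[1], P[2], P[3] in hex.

P[0]: E(K, 0xD5) = 0xC8; 0xFF ⊕ 0xC8 = 0x37.
P[1]: E(K, 0xFF) = 0xA2; 0x32 ⊕ 0xA2 = 0x90.
P[2]: E(K, 0x32) = 0x67; 0x4A ⊕ 0x67 = 0x2D.
P[3]: E(K, 0x4A) = 0x4F; 0x11 ⊕ 0x4F = 0x5E.

P[0] = 0x37, P[1] = 0x90, P[2] = 0x2D, P[3] = 0x5E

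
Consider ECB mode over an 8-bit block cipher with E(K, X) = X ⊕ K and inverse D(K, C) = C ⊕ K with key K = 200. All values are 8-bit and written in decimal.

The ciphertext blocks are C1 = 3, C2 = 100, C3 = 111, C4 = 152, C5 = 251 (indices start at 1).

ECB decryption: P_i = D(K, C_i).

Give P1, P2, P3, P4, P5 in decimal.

P1 = 203, P2 = 172, P3 = 167, P4 = 80, P5 = 51

P1: D(K, 3) = 203.
P2: D(K, 100) = 172.
P3: D(K, 111) = 167.
P4: D(K, 152) = 80.
P5: D(K, 251) = 51.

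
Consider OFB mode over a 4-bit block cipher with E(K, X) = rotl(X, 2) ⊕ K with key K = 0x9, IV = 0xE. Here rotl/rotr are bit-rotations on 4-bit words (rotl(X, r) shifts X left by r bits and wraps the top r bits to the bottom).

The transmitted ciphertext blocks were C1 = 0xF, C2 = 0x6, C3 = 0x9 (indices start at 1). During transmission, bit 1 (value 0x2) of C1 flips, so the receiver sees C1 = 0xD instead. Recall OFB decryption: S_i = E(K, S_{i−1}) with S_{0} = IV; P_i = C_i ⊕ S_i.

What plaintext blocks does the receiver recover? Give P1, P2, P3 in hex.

Only C1 changed, to 0xD. In OFB, a change in C_i flips the same bit in P_i only; the keystream is unaffected. Decrypting the received ciphertext:
P1: S = E(K, 0xE) = 0x2; 0xD ⊕ 0x2 = 0xF.
P2: S = E(K, 0x2) = 0x1; 0x6 ⊕ 0x1 = 0x7.
P3: S = E(K, 0x1) = 0xD; 0x9 ⊕ 0xD = 0x4.
Blocks that differ from the original plaintext: P1.

P1 = 0xF, P2 = 0x7, P3 = 0x4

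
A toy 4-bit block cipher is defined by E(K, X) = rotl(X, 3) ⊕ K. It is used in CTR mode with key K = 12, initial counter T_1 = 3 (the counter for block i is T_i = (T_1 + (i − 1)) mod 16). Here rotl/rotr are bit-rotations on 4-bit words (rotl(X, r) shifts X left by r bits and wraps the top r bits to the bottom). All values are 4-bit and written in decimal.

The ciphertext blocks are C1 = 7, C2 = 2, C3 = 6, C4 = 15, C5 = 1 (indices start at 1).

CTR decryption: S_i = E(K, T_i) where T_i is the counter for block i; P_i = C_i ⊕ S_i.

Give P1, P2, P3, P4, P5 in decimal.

P1: T = 3, S = E(K, T) = 5; 7 ⊕ 5 = 2.
P2: T = 4, S = E(K, T) = 14; 2 ⊕ 14 = 12.
P3: T = 5, S = E(K, T) = 6; 6 ⊕ 6 = 0.
P4: T = 6, S = E(K, T) = 15; 15 ⊕ 15 = 0.
P5: T = 7, S = E(K, T) = 7; 1 ⊕ 7 = 6.

P1 = 2, P2 = 12, P3 = 0, P4 = 0, P5 = 6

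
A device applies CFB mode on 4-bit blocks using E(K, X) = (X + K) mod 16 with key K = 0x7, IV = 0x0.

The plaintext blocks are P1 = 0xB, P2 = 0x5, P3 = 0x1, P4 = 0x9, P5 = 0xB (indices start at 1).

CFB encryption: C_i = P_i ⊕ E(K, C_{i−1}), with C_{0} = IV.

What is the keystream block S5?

0x1

C1: E(K, 0x0) = 0x7; 0xB ⊕ 0x7 = 0xC.
C2: E(K, 0xC) = 0x3; 0x5 ⊕ 0x3 = 0x6.
C3: E(K, 0x6) = 0xD; 0x1 ⊕ 0xD = 0xC.
C4: E(K, 0xC) = 0x3; 0x9 ⊕ 0x3 = 0xA.
C5: E(K, 0xA) = 0x1; 0xB ⊕ 0x1 = 0xA.
So S5 = 0x1.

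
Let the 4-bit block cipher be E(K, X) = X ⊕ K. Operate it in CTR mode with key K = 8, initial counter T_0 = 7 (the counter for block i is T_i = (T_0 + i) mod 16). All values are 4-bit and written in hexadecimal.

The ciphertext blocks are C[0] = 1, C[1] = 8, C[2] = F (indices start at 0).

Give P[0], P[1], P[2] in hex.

P[0] = E, P[1] = 8, P[2] = E

CTR decryption: S_i = E(K, T_i) where T_i is the counter for block i; P_i = C_i ⊕ S_i.
P[0]: T = 7, S = E(K, T) = F; 1 ⊕ F = E.
P[1]: T = 8, S = E(K, T) = 0; 8 ⊕ 0 = 8.
P[2]: T = 9, S = E(K, T) = 1; F ⊕ 1 = E.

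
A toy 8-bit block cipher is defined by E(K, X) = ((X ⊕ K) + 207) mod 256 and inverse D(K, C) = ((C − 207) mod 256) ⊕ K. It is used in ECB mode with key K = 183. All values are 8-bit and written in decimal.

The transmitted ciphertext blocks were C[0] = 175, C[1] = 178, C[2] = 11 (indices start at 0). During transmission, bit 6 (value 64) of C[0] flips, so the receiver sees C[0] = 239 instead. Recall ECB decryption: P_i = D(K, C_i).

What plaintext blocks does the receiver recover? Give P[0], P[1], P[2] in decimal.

P[0] = 151, P[1] = 84, P[2] = 139

Only C[0] changed, to 239. In ECB, a change in C_i affects only P_i. Decrypting the received ciphertext:
P[0]: D(K, 239) = 151.
P[1]: D(K, 178) = 84.
P[2]: D(K, 11) = 139.
Blocks that differ from the original plaintext: P[0].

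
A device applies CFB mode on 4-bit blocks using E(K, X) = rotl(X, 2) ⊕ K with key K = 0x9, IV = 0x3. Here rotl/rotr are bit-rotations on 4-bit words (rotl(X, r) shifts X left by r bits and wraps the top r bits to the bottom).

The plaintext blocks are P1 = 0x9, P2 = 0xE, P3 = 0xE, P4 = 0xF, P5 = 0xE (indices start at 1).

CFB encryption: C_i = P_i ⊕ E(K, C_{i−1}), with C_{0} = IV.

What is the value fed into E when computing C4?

0x6

C1: E(K, 0x3) = 0x5; 0x9 ⊕ 0x5 = 0xC.
C2: E(K, 0xC) = 0xA; 0xE ⊕ 0xA = 0x4.
C3: E(K, 0x4) = 0x8; 0xE ⊕ 0x8 = 0x6.
C4: E(K, 0x6) = 0x0; 0xF ⊕ 0x0 = 0xF.
So the input to E for block 4 is 0x6.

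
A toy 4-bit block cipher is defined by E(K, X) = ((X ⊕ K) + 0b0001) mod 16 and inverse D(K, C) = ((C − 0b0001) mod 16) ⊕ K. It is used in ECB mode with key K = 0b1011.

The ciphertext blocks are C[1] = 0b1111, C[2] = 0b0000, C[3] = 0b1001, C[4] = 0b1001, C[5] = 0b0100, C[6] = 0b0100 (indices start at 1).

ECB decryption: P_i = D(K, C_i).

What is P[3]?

P[3]: D(K, 0b1001) = 0b0011.

P[3] = 0b0011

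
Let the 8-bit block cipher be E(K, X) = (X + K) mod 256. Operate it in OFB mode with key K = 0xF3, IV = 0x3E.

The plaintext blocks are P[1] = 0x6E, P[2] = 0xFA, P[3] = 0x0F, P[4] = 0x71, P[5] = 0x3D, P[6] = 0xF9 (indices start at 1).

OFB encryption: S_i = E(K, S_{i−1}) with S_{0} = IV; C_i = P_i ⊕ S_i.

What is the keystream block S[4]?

C[1]: S = E(K, 0x3E) = 0x31; 0x6E ⊕ 0x31 = 0x5F.
C[2]: S = E(K, 0x31) = 0x24; 0xFA ⊕ 0x24 = 0xDE.
C[3]: S = E(K, 0x24) = 0x17; 0x0F ⊕ 0x17 = 0x18.
C[4]: S = E(K, 0x17) = 0x0A; 0x71 ⊕ 0x0A = 0x7B.
So S[4] = 0x0A.

0x0A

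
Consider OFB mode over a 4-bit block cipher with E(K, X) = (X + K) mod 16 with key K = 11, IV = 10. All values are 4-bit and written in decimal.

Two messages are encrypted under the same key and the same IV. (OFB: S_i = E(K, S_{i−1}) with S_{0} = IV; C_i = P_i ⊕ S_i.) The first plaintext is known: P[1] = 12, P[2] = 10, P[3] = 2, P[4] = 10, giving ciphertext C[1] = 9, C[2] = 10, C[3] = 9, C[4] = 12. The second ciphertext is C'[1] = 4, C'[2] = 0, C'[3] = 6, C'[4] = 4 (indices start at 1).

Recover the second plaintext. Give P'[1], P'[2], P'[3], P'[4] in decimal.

In OFB with a reused IV, both messages share the same keystream S_i, so C_i ⊕ C'_i = P_i ⊕ P'_i and thus P'_i = P_i ⊕ C_i ⊕ C'_i.
P'[1]: 12 ⊕ 9 ⊕ 4 = 1.
P'[2]: 10 ⊕ 10 ⊕ 0 = 0.
P'[3]: 2 ⊕ 9 ⊕ 6 = 13.
P'[4]: 10 ⊕ 12 ⊕ 4 = 2.

P'[1] = 1, P'[2] = 0, P'[3] = 13, P'[4] = 2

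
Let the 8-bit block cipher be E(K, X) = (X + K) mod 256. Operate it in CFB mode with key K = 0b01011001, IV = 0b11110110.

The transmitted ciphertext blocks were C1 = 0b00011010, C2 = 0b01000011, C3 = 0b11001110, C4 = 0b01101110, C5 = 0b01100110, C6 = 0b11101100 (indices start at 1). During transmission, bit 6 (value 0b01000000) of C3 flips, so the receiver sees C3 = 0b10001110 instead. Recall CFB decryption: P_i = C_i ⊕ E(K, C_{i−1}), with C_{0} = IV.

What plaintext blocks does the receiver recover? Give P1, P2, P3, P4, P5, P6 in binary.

Only C3 changed, to 0b10001110. In CFB, a change in C_i flips the same bit in P_i and garbles P_{i+1}. Decrypting the received ciphertext:
P1: E(K, 0b11110110) = 0b01001111; 0b00011010 ⊕ 0b01001111 = 0b01010101.
P2: E(K, 0b00011010) = 0b01110011; 0b01000011 ⊕ 0b01110011 = 0b00110000.
P3: E(K, 0b01000011) = 0b10011100; 0b10001110 ⊕ 0b10011100 = 0b00010010.
P4: E(K, 0b10001110) = 0b11100111; 0b01101110 ⊕ 0b11100111 = 0b10001001.
P5: E(K, 0b01101110) = 0b11000111; 0b01100110 ⊕ 0b11000111 = 0b10100001.
P6: E(K, 0b01100110) = 0b10111111; 0b11101100 ⊕ 0b10111111 = 0b01010011.
Blocks that differ from the original plaintext: P3, P4.

P1 = 0b01010101, P2 = 0b00110000, P3 = 0b00010010, P4 = 0b10001001, P5 = 0b10100001, P6 = 0b01010011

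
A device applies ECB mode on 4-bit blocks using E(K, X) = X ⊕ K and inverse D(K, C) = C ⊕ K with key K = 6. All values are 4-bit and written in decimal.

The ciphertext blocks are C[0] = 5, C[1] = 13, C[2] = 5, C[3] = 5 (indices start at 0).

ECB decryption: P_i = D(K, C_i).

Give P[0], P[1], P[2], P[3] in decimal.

P[0]: D(K, 5) = 3.
P[1]: D(K, 13) = 11.
P[2]: D(K, 5) = 3.
P[3]: D(K, 5) = 3.

P[0] = 3, P[1] = 11, P[2] = 3, P[3] = 3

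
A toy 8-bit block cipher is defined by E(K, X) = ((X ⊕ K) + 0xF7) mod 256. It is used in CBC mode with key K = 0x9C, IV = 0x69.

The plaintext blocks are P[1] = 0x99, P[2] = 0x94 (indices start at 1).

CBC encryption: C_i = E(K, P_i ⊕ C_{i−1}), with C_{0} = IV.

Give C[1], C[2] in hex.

C[1]: P[1] ⊕ 0x69 = 0xF0; E(K, 0xF0) = 0x63.
C[2]: P[2] ⊕ 0x63 = 0xF7; E(K, 0xF7) = 0x62.

C[1] = 0x63, C[2] = 0x62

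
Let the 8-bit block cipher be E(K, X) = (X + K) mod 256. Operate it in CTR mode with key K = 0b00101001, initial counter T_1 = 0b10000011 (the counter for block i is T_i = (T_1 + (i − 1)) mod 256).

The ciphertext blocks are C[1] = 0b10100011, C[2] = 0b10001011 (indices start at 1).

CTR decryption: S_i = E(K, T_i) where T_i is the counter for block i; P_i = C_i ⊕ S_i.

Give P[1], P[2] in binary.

P[1] = 0b00001111, P[2] = 0b00100110

P[1]: T = 0b10000011, S = E(K, T) = 0b10101100; 0b10100011 ⊕ 0b10101100 = 0b00001111.
P[2]: T = 0b10000100, S = E(K, T) = 0b10101101; 0b10001011 ⊕ 0b10101101 = 0b00100110.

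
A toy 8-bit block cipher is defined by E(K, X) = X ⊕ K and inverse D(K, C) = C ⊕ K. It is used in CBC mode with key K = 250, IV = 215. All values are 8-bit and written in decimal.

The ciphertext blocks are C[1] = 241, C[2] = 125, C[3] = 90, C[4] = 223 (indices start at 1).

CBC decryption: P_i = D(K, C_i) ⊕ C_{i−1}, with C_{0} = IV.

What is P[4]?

P[4]: D(K, 223) = 37; 37 ⊕ 90 = 127.

P[4] = 127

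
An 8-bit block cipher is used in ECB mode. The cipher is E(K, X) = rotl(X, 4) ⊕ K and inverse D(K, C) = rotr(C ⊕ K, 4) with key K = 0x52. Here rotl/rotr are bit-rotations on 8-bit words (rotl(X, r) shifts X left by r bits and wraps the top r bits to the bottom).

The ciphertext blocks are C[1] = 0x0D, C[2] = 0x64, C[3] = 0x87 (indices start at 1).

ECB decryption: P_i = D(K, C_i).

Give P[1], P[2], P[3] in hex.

P[1]: D(K, 0x0D) = 0xF5.
P[2]: D(K, 0x64) = 0x63.
P[3]: D(K, 0x87) = 0x5D.

P[1] = 0xF5, P[2] = 0x63, P[3] = 0x5D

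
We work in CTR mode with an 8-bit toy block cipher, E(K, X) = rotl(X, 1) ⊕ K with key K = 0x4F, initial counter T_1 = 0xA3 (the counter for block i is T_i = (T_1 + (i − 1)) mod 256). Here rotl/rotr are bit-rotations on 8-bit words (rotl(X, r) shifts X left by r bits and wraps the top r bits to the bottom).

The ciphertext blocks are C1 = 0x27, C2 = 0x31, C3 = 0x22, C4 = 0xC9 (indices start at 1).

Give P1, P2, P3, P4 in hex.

CTR decryption: S_i = E(K, T_i) where T_i is the counter for block i; P_i = C_i ⊕ S_i.
P1: T = 0xA3, S = E(K, T) = 0x08; 0x27 ⊕ 0x08 = 0x2F.
P2: T = 0xA4, S = E(K, T) = 0x06; 0x31 ⊕ 0x06 = 0x37.
P3: T = 0xA5, S = E(K, T) = 0x04; 0x22 ⊕ 0x04 = 0x26.
P4: T = 0xA6, S = E(K, T) = 0x02; 0xC9 ⊕ 0x02 = 0xCB.

P1 = 0x2F, P2 = 0x37, P3 = 0x26, P4 = 0xCB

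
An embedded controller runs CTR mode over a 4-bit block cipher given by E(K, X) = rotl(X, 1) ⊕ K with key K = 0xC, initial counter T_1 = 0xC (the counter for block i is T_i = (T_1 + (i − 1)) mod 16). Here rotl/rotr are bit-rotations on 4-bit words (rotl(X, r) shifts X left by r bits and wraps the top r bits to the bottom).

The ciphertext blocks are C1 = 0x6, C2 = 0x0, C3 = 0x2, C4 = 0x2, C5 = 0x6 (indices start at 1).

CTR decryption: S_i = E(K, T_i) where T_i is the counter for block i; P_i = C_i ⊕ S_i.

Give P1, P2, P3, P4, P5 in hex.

P1: T = 0xC, S = E(K, T) = 0x5; 0x6 ⊕ 0x5 = 0x3.
P2: T = 0xD, S = E(K, T) = 0x7; 0x0 ⊕ 0x7 = 0x7.
P3: T = 0xE, S = E(K, T) = 0x1; 0x2 ⊕ 0x1 = 0x3.
P4: T = 0xF, S = E(K, T) = 0x3; 0x2 ⊕ 0x3 = 0x1.
P5: T = 0x0, S = E(K, T) = 0xC; 0x6 ⊕ 0xC = 0xA.

P1 = 0x3, P2 = 0x7, P3 = 0x3, P4 = 0x1, P5 = 0xA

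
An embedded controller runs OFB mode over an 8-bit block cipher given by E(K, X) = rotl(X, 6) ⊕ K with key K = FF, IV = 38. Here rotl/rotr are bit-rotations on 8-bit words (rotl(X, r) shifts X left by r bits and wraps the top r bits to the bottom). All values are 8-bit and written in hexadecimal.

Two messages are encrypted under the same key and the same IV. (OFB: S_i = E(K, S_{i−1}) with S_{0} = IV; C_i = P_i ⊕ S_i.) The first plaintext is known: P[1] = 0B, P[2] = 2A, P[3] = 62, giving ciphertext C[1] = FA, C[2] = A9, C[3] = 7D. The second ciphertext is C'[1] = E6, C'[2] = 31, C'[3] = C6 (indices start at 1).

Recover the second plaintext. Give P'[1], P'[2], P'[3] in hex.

In OFB with a reused IV, both messages share the same keystream S_i, so C_i ⊕ C'_i = P_i ⊕ P'_i and thus P'_i = P_i ⊕ C_i ⊕ C'_i.
P'[1]: 0B ⊕ FA ⊕ E6 = 17.
P'[2]: 2A ⊕ A9 ⊕ 31 = B2.
P'[3]: 62 ⊕ 7D ⊕ C6 = D9.

P'[1] = 17, P'[2] = B2, P'[3] = D9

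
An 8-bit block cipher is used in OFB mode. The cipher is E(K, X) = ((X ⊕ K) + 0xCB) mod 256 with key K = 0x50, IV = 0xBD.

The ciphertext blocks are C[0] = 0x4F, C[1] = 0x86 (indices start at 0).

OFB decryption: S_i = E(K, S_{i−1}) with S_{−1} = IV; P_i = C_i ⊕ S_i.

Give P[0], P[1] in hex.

P[0] = 0xF7, P[1] = 0x35

P[0]: S = E(K, 0xBD) = 0xB8; 0x4F ⊕ 0xB8 = 0xF7.
P[1]: S = E(K, 0xB8) = 0xB3; 0x86 ⊕ 0xB3 = 0x35.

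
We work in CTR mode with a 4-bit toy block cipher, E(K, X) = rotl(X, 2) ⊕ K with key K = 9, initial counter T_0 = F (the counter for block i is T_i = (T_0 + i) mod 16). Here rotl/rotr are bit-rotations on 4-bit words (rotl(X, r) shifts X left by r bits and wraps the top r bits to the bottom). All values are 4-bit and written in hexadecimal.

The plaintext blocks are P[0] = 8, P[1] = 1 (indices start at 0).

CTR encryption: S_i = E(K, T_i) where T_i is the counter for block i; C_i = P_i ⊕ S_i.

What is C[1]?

C[1] = 8

C[0]: T = F, S = E(K, T) = 6; 8 ⊕ 6 = E.
C[1]: T = 0, S = E(K, T) = 9; 1 ⊕ 9 = 8.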